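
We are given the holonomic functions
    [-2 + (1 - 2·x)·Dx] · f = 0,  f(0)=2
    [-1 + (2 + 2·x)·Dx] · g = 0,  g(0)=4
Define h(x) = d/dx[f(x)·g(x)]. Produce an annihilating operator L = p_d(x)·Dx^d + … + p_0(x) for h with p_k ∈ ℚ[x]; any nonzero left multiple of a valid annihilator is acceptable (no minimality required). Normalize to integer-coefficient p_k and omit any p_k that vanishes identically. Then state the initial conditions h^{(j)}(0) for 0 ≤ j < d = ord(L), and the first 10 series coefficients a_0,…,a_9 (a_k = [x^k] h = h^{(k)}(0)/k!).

f: a_k = 2, 4, 8, 16, 32, 64, 128, 256, 512, 1024, …
g: a_k = 4, 2, -1/2, 1/4, -5/32, 7/64, -21/256, 33/512, -429/8192, 715/16384, …
f·g: L₀ = L_f ⊗_s L_g, ord ≤ 1·1.
h₀' ⇒ L via d/dx closure of L₀.
L = (39 + 60·x + 12·x^2) + (-10 + 6·x + 24·x^2 + 8·x^3)·Dx  (order 1).
h: a_k = 20, 78, 471/2, 2507/4, 50175/32, 240777/64, 2247483/256, 10273779/512, 369862479/8192, 1643821085/16384, …
ICs: h(0) = 20.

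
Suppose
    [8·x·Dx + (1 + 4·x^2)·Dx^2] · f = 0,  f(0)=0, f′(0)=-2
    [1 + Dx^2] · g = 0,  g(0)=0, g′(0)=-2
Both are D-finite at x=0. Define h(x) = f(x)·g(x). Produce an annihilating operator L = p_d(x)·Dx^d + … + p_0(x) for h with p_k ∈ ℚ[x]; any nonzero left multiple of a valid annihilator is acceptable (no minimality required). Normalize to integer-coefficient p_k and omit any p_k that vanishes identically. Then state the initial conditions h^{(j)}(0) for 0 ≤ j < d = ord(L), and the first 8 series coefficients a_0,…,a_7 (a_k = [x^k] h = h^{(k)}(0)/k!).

f: a_k = 0, -2, 0, 8/3, 0, -32/5, 0, 128/7, …
g: a_k = 0, -2, 0, 1/3, 0, -1/60, 0, 1/2520, …
L₀ := L_f ⊗_s L_g (sym. prod.), ord ≤ 4.
L = (85 + 944·x^2 + 416·x^4 + 256·x^6 + 256·x^8) + (144·x + 704·x^3 + 768·x^5 + 1024·x^7)·Dx + (90 + 992·x^2 + 576·x^4 + 512·x^6 + 512·x^8)·Dx^2 + (144·x + 704·x^3 + 768·x^5 + 1024·x^7)·Dx^3 + (5 + 48·x^2 + 160·x^4 + 256·x^6 + 256·x^8)·Dx^4  (order 4).
h: a_k = 0, 0, 4, 0, -6, 0, 247/18, 0, …
ICs: h(0) = 0, h′(0) = 0, h′′(0) = 8, h′′′(0) = 0.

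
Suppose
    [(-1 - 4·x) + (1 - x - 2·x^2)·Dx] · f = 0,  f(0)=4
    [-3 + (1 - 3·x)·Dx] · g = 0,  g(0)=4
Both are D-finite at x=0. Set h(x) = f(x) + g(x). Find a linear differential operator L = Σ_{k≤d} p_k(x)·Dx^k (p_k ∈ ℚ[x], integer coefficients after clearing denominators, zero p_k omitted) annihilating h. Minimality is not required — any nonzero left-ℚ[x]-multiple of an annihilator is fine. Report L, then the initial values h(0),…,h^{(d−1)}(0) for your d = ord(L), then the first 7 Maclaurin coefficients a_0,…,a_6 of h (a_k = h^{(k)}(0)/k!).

L = (-36·x + 36·x^2 - 36·x^3) + (6 - 6·x - 30·x^2 + 54·x^3 - 72·x^4)·Dx + (-1 + 6·x - 12·x^2 + 8·x^3 + 9·x^4 - 18·x^5)·Dx^2  (order 2).
h: a_k = 8, 16, 48, 128, 368, 1056, 3088, …
ICs: h(0) = 8, h′(0) = 16.

f: a_k = 4, 4, 12, 20, 44, 84, 172, …
g: a_k = 4, 12, 36, 108, 324, 972, 2916, …
Weyl lclm of L_f,L_g ⇒ L₀ (ord ≤ 2).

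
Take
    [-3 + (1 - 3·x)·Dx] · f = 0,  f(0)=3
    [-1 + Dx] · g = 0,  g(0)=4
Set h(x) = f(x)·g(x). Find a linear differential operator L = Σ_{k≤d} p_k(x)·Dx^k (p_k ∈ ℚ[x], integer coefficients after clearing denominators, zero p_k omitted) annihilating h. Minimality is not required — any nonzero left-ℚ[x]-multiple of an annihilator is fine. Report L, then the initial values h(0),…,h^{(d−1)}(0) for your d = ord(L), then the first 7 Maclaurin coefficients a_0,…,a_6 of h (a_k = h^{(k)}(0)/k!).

L = (4 - 3·x) + (-1 + 3·x)·Dx  (order 1).
h: a_k = 12, 48, 150, 452, 2713/2, 20348/5, 732529/60, …
ICs: h(0) = 12.

f: a_k = 3, 9, 27, 81, 243, 729, 2187, …
g: a_k = 4, 4, 2, 2/3, 1/6, 1/30, 1/180, …
Product ⇒ symmetric product L₀, ord ≤ 1.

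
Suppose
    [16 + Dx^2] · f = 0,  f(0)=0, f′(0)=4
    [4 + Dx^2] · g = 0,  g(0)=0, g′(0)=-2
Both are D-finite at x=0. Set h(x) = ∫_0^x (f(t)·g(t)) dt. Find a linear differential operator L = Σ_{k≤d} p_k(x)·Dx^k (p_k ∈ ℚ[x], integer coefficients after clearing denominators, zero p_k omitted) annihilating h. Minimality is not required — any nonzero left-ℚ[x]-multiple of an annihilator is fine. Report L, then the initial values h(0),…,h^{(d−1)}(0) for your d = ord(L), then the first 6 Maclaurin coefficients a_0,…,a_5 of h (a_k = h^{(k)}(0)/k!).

L = 144·Dx + 40·Dx^3 + Dx^5  (order 5).
h: a_k = 0, 0, 0, -8/3, 0, 16/3, …
ICs: h(0) = 0, h′(0) = 0, h′′(0) = 0, h′′′(0) = -16, h′′′′(0) = 0.

f: a_k = 0, 4, 0, -32/3, 0, 128/15, …
g: a_k = 0, -2, 0, 4/3, 0, -4/15, …
Product ⇒ symmetric product L₀, ord ≤ 4.
Integrate: L := L₀·Dx.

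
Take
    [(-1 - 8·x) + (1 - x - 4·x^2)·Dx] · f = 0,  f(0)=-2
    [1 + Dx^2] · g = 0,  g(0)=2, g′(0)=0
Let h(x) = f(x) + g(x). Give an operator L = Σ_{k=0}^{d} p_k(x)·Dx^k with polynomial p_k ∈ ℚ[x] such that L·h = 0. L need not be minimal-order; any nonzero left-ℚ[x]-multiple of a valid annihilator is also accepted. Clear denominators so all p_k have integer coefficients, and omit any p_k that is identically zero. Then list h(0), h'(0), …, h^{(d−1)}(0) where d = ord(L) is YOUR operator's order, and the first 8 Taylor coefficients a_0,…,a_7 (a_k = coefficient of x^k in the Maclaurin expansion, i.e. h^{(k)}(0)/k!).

L = (55 + 486·x + 553·x^2 + 1488·x^3 + 80·x^4 + 128·x^5) + (-11 - 11·x - 23·x^2 + 169·x^3 + 348·x^4 + 48·x^5 + 64·x^6)·Dx + (55 + 486·x + 553·x^2 + 1488·x^3 + 80·x^4 + 128·x^5)·Dx^2 + (-11 - 11·x - 23·x^2 + 169·x^3 + 348·x^4 + 48·x^5 + 64·x^6)·Dx^3  (order 3).
h: a_k = 0, -2, -11, -18, -695/12, -130, -130321/360, -882, …
ICs: h(0) = 0, h′(0) = -2, h′′(0) = -22.

f: a_k = -2, -2, -10, -18, -58, -130, -362, -882, …
g: a_k = 2, 0, -1, 0, 1/12, 0, -1/360, 0, …
Weyl lclm of L_f,L_g ⇒ L₀ (ord ≤ 3).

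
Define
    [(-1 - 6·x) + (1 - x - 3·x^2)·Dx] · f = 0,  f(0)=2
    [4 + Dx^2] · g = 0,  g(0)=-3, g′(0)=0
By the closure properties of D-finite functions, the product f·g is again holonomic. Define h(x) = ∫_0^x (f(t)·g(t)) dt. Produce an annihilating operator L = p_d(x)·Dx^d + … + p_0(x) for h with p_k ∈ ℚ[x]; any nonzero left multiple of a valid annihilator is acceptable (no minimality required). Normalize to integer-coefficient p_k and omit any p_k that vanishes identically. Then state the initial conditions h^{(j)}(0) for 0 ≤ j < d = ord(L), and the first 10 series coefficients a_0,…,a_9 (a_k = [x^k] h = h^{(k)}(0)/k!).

L = (2 + 4·x + 12·x^2)·Dx + (2 + 12·x)·Dx^2 + (-1 + x + 3·x^2)·Dx^3  (order 3).
h: a_k = 0, -6, -3, -4, -15/2, -14, -80/3, -5542/105, -6371/60, -41116/189, …
ICs: h(0) = 0, h′(0) = -6, h′′(0) = -6.

f: a_k = 2, 2, 8, 14, 38, 80, 194, 434, 1016, 2318, …
g: a_k = -3, 0, 6, 0, -2, 0, 4/15, 0, -2/105, 0, …
L₀ := L_f ⊗_s L_g (sym. prod.), ord ≤ 2.
∫: right-multiply L₀ by Dx.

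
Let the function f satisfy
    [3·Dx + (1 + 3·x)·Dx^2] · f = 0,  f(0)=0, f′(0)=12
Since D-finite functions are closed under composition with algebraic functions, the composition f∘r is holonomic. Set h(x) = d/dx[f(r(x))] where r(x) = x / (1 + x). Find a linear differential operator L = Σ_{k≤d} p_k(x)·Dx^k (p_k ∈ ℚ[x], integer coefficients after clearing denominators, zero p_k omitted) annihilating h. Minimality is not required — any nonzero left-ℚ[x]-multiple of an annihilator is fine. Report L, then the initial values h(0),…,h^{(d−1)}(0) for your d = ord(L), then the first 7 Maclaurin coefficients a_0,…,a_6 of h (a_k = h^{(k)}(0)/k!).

f: a_k = 0, 12, -18, 36, -81, 972/5, -486, …
Substitute x→r, Dx→(1/r')Dx; clear ⇒ L₀.
h₀' ⇒ L via d/dx closure of L₀.
L = (5 + 8·x) + (1 + 5·x + 4·x^2)·Dx  (order 1).
h: a_k = 12, -60, 252, -1020, 4092, -16380, 65532, …
ICs: h(0) = 12.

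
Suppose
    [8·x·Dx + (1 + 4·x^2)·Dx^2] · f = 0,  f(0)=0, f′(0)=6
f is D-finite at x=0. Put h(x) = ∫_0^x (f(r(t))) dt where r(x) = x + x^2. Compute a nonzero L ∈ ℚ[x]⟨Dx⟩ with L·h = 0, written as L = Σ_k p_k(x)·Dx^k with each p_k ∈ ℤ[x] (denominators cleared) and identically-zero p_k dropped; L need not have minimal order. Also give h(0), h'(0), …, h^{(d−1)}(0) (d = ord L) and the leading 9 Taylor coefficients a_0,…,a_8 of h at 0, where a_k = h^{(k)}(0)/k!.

L = (-2 + 8·x + 32·x^2 + 48·x^3 + 24·x^4)·Dx^2 + (1 + 2·x + 4·x^2 + 16·x^3 + 20·x^4 + 8·x^5)·Dx^3  (order 3).
h: a_k = 0, 0, 3, 2, -2, -24/5, -4/5, 88/7, 120/7, …
ICs: h(0) = 0, h′(0) = 0, h′′(0) = 6.

f: a_k = 0, 6, 0, -8, 0, 96/5, 0, -384/7, 0, …
L₀ from L_f via x↦r, Dx↦r'^{-1}Dx.
∫: right-multiply L₀ by Dx.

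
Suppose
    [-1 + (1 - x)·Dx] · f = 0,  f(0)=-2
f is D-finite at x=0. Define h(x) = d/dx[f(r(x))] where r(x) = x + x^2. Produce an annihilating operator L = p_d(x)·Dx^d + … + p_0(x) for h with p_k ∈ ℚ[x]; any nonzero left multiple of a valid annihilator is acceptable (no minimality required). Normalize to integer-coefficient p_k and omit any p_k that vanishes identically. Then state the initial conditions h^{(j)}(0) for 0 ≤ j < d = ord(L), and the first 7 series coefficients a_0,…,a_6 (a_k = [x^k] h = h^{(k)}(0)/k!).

L = (4 + 6·x + 6·x^2) + (-1 - x + 3·x^2 + 2·x^3)·Dx  (order 1).
h: a_k = -2, -8, -18, -40, -80, -156, -294, …
ICs: h(0) = -2.

f: a_k = -2, -2, -2, -2, -2, -2, -2, …
Change of var in L_f (x↦r) gives L₀.
h=h₀': d/dx-closure on L₀ ⇒ L.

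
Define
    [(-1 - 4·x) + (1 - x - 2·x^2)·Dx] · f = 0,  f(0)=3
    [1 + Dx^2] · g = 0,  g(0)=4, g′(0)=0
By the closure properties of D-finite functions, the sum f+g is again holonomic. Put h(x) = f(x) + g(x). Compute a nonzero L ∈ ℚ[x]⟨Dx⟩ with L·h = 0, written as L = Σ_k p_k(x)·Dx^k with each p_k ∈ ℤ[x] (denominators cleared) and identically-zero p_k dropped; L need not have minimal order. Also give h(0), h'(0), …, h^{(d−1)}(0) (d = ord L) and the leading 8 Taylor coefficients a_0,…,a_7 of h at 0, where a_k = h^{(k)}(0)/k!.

f: a_k = 3, 3, 9, 15, 33, 63, 129, 255, …
g: a_k = 4, 0, -2, 0, 1/6, 0, -1/180, 0, …
Weyl lclm of L_f,L_g ⇒ L₀ (ord ≤ 3).
L = (31 + 146·x + 133·x^2 + 184·x^3 + 20·x^4 + 16·x^5) + (-7 - 3·x + 3·x^2 + 37·x^3 + 42·x^4 + 12·x^5 + 8·x^6)·Dx + (31 + 146·x + 133·x^2 + 184·x^3 + 20·x^4 + 16·x^5)·Dx^2 + (-7 - 3·x + 3·x^2 + 37·x^3 + 42·x^4 + 12·x^5 + 8·x^6)·Dx^3  (order 3).
h: a_k = 7, 3, 7, 15, 199/6, 63, 23219/180, 255, …
ICs: h(0) = 7, h′(0) = 3, h′′(0) = 14.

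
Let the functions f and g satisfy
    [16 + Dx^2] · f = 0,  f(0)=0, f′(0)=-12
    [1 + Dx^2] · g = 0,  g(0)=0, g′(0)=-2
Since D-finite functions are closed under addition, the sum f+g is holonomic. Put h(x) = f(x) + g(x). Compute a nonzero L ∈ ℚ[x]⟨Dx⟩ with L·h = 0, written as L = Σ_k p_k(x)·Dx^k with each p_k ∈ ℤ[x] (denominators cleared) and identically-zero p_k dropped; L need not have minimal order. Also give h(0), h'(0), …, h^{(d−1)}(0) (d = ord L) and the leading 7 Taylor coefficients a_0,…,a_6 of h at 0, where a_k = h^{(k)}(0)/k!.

L = 16 + 17·Dx^2 + Dx^4  (order 4).
h: a_k = 0, -14, 0, 97/3, 0, -1537/60, 0, …
ICs: h(0) = 0, h′(0) = -14, h′′(0) = 0, h′′′(0) = 194.

f: a_k = 0, -12, 0, 32, 0, -128/5, 0, …
g: a_k = 0, -2, 0, 1/3, 0, -1/60, 0, …
f+g: L₀ = lclm(L_f,L_g), ord ≤ 2+2.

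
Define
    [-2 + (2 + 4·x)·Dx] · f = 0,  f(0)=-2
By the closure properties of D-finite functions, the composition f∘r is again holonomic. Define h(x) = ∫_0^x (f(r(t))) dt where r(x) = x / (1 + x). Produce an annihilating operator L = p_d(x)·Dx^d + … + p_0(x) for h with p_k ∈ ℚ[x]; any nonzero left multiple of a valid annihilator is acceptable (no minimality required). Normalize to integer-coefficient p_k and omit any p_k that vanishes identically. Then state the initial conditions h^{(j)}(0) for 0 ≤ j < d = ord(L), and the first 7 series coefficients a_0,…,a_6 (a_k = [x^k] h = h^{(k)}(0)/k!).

f: a_k = -2, -2, 1, -1, 5/4, -7/4, 21/8, …
f∘r: x↦r, Dx↦Dx/r' in L_f ⇒ L₀.
h=∫h₀ ⇒ L = L₀·Dx.
L = -Dx + (1 + 4·x + 3·x^2)·Dx^2  (order 2).
h: a_k = 0, -2, -1, 1, -5/4, 37/20, -25/8, …
ICs: h(0) = 0, h′(0) = -2.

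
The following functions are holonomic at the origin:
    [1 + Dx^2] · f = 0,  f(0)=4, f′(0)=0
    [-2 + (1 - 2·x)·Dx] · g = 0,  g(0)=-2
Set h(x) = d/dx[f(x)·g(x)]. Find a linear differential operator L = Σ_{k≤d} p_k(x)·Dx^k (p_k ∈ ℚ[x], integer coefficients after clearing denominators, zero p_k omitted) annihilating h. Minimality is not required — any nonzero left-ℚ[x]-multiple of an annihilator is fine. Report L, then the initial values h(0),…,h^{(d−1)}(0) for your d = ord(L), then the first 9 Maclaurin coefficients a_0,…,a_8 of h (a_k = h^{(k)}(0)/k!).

L = (-7 - 4·x + 4·x^2) + (-4 + 8·x)·Dx + (1 - 4·x + 4·x^2)·Dx^2  (order 2).
h: a_k = -16, -56, -168, -1348/3, -3370/3, -40439/15, -283073/45, -9058337/630, -9058337/280, …
ICs: h(0) = -16, h′(0) = -56.

f: a_k = 4, 0, -2, 0, 1/6, 0, -1/180, 0, 1/10080, …
g: a_k = -2, -4, -8, -16, -32, -64, -128, -256, -512, …
Sym-product of L_f,L_g gives L₀ (≤ ord 2).
h₀' ⇒ L via d/dx closure of L₀.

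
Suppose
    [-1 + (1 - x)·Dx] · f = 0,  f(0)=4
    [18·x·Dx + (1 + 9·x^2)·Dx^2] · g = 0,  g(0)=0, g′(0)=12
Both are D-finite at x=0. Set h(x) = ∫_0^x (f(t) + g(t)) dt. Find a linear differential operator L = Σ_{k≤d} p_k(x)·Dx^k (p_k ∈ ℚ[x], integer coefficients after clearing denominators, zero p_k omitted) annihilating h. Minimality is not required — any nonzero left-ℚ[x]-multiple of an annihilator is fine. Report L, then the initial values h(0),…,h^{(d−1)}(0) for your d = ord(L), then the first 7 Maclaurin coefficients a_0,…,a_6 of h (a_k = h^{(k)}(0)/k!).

L = (-18 + 72·x + 486·x^2)·Dx^2 + (12 - 18·x - 180·x^2 + 486·x^3)·Dx^3 + (-1 - 8·x - 72·x^3 + 81·x^4)·Dx^4  (order 4).
h: a_k = 0, 4, 8, 4/3, -8, 4/5, 496/15, …
ICs: h(0) = 0, h′(0) = 4, h′′(0) = 16, h′′′(0) = 8.

f: a_k = 4, 4, 4, 4, 4, 4, 4, …
g: a_k = 0, 12, 0, -36, 0, 972/5, 0, …
Weyl lclm of L_f,L_g ⇒ L₀ (ord ≤ 3).
h=∫₀ˣh₀: take L = L₀·Dx.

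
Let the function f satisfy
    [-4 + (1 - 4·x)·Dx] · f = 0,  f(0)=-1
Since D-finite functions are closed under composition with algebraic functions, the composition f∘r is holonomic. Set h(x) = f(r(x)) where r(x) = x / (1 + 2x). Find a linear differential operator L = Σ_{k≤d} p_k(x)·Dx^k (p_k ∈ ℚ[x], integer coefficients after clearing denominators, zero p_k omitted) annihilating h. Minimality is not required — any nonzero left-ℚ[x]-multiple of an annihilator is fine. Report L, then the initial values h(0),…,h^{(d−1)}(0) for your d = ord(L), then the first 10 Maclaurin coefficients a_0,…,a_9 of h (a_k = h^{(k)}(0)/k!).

f: a_k = -1, -4, -16, -64, -256, -1024, -4096, -16384, -65536, -262144, …
L₀ from L_f via x↦r, Dx↦r'^{-1}Dx.
L = 4 + (-1 + 4·x^2)·Dx  (order 1).
h: a_k = -1, -4, -8, -16, -32, -64, -128, -256, -512, -1024, …
ICs: h(0) = -1.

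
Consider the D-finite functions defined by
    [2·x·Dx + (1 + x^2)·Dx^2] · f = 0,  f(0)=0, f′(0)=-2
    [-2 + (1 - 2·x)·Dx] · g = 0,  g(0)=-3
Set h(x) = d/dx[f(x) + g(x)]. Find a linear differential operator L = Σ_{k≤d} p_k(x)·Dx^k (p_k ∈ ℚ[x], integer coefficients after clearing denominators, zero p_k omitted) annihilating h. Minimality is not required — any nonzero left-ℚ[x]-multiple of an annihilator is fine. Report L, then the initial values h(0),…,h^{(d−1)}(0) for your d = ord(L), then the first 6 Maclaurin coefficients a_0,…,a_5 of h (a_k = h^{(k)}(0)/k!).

L = (4 - 32·x - 12·x^2) + (-13 + 4·x - 25·x^2 - 12·x^3)·Dx + (2 - 3·x - 3·x^3 - 2·x^4)·Dx^2  (order 2).
h: a_k = -8, -24, -70, -192, -482, -1152, …
ICs: h(0) = -8, h′(0) = -24.

f: a_k = 0, -2, 0, 2/3, 0, -2/5, …
g: a_k = -3, -6, -12, -24, -48, -96, …
Sum ⇒ L₀ = lclm(L_f,L_g) in ℚ(x)⟨Dx⟩.
h=h₀': d/dx-closure on L₀ ⇒ L.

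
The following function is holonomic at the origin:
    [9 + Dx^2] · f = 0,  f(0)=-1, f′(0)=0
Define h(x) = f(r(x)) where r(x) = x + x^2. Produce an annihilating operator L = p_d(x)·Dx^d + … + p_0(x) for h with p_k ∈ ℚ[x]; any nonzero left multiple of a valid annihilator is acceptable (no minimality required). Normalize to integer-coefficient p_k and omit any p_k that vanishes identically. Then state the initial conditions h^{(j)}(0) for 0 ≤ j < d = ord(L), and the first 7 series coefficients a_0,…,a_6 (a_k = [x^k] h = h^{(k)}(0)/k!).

L = (9 + 54·x + 108·x^2 + 72·x^3) - 2·Dx + (1 + 2·x)·Dx^2  (order 2).
h: a_k = -1, 0, 9/2, 9, 9/8, -27/2, -1539/80, …
ICs: h(0) = -1, h′(0) = 0.

f: a_k = -1, 0, 9/2, 0, -27/8, 0, 81/80, …
L₀ from L_f via x↦r, Dx↦r'^{-1}Dx.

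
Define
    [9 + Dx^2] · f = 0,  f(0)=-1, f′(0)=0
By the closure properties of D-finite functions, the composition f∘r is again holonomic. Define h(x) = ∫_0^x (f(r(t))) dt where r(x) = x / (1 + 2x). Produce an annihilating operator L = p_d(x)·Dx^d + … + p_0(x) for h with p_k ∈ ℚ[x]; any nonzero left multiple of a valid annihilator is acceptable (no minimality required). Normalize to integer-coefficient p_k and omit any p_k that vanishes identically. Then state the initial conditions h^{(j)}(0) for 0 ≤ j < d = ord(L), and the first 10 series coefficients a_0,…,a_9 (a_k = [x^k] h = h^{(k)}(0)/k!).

L = 9·Dx + (4 + 24·x + 48·x^2 + 32·x^3)·Dx^2 + (1 + 8·x + 24·x^2 + 32·x^3 + 16·x^4)·Dx^3  (order 3).
h: a_k = 0, -1, 0, 3/2, -9/2, 81/8, -39/2, 2583/80, -6723/160, 20995/896, …
ICs: h(0) = 0, h′(0) = -1, h′′(0) = 0.

f: a_k = -1, 0, 9/2, 0, -27/8, 0, 81/80, 0, -729/4480, 0, …
f∘r: x↦r, Dx↦Dx/r' in L_f ⇒ L₀.
h=∫h₀ ⇒ L = L₀·Dx.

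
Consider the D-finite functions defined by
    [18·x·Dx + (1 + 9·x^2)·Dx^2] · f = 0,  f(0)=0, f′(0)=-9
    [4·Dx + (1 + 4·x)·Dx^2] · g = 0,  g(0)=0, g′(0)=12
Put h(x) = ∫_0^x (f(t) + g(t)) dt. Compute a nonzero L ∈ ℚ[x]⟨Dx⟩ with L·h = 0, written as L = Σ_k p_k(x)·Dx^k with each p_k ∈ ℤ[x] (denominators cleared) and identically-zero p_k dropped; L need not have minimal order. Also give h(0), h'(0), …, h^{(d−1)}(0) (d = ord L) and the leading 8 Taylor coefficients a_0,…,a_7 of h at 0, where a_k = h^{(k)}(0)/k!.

L = (-36 - 432·x + 972·x^2 + 1296·x^3)·Dx^2 + (-25 - 72·x - 189·x^2 + 1944·x^3 + 2592·x^4)·Dx^3 + (-2 + x + 36·x^2 + 81·x^3 + 486·x^4 + 648·x^5)·Dx^4  (order 4).
h: a_k = 0, 0, 3/2, -8, 91/4, -192/5, 781/10, -2048/7, …
ICs: h(0) = 0, h′(0) = 0, h′′(0) = 3, h′′′(0) = -48.

f: a_k = 0, -9, 0, 27, 0, -729/5, 0, 6561/7, …
g: a_k = 0, 12, -24, 64, -192, 3072/5, -2048, 49152/7, …
f+g: L₀ = lclm(L_f,L_g), ord ≤ 2+2.
h=∫₀ˣh₀: take L = L₀·Dx.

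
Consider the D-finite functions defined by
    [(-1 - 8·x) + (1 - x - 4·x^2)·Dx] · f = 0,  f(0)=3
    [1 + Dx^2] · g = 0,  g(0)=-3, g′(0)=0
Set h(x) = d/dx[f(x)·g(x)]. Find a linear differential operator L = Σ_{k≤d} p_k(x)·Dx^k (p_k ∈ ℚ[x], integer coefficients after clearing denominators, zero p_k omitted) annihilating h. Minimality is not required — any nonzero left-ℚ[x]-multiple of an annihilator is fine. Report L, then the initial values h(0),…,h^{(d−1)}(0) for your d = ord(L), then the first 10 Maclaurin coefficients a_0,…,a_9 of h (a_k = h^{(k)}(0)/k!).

f: a_k = 3, 3, 15, 27, 87, 195, 543, 1323, 3495, 8787, …
g: a_k = -3, 0, 3/2, 0, -1/8, 0, 1/240, 0, -1/13440, 0, …
L₀ := L_f ⊗_s L_g (sym. prod.), ord ≤ 2.
h=h₀': d/dx-closure on L₀ ⇒ L.
L = (159 - 2·x - 7·x^2 + 8·x^3 + 16·x^4) + (22 + 178·x + 24·x^2 + 64·x^3)·Dx + (-7 + 6·x + 25·x^2 + 8·x^3 + 16·x^4)·Dx^2  (order 2).
h: a_k = -9, -81, -459/2, -1911/2, -21795/8, -360087/40, -2060723/80, -43372281/560, -983838753/4480, -25452408689/40320, …
ICs: h(0) = -9, h′(0) = -81.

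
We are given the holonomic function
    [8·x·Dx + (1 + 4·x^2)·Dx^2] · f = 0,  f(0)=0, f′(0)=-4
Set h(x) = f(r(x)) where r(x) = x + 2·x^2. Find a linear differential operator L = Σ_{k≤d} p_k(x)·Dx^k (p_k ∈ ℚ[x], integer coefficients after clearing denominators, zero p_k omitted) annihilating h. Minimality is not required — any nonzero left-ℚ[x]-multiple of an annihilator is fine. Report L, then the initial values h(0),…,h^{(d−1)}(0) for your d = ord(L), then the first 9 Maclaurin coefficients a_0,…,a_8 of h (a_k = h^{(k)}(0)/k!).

L = (-4 + 8·x + 64·x^2 + 192·x^3 + 192·x^4)·Dx + (1 + 4·x + 4·x^2 + 32·x^3 + 80·x^4 + 64·x^5)·Dx^2  (order 2).
h: a_k = 0, -4, -8, 16/3, 32, 256/5, -256/3, -3328/7, -512, …
ICs: h(0) = 0, h′(0) = -4.

f: a_k = 0, -4, 0, 16/3, 0, -64/5, 0, 256/7, 0, …
f∘r: x↦r, Dx↦Dx/r' in L_f ⇒ L₀.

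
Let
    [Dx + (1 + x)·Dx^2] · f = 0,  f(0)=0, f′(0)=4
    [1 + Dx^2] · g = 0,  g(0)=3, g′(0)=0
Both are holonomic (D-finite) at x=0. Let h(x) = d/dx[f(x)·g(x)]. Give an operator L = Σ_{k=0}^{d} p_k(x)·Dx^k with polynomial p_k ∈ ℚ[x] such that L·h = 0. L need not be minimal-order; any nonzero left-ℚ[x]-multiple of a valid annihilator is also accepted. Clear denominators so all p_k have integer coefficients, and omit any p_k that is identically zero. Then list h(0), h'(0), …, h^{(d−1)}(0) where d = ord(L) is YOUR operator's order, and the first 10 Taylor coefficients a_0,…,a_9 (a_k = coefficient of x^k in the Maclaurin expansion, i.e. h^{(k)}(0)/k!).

f: a_k = 0, 4, -2, 4/3, -1, 4/5, -2/3, 4/7, -1/2, 4/9, …
g: a_k = 3, 0, -3/2, 0, 1/8, 0, -1/240, 0, 1/13440, 0, …
Sym-product of L_f,L_g gives L₀ (≤ ord 4).
Differentiate: ansatz ord ≤ ord L₀ ⇒ L.
L = (-25 - 44·x - 42·x^2 + 12·x^3 + 43·x^4 + 24·x^5 + 4·x^6) + (-24 - 32·x + 20·x^2 + 60·x^3 + 40·x^4 + 8·x^5)·Dx + (-28 - 44·x - 14·x^2 + 72·x^3 + 98·x^4 + 48·x^5 + 8·x^6)·Dx^2 + (-24 - 32·x + 20·x^2 + 60·x^3 + 40·x^4 + 8·x^5)·Dx^3 + (-3 + 28·x^2 + 60·x^3 + 55·x^4 + 24·x^5 + 4·x^6)·Dx^4  (order 4).
h: a_k = 12, -12, -6, 0, 9/2, -9/2, 93/20, -74/15, 1151/224, -3557/672, …
ICs: h(0) = 12, h′(0) = -12, h′′(0) = -12, h′′′(0) = 0.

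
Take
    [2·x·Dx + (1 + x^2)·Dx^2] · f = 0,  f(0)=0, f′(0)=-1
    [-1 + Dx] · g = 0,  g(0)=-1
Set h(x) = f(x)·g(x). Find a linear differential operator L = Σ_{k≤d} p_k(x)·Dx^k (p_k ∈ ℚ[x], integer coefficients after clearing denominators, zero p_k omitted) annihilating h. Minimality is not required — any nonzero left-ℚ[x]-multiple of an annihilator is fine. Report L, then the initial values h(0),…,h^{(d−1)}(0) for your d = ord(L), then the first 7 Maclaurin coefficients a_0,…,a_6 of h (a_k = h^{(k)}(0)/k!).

f: a_k = 0, -1, 0, 1/3, 0, -1/5, 0, …
g: a_k = -1, -1, -1/2, -1/6, -1/24, -1/120, -1/720, …
f·g: L₀ = L_f ⊗_s L_g, ord ≤ 2·1.
L = (1 - 2·x + x^2) + (-2 + 2·x - 2·x^2)·Dx + (1 + x^2)·Dx^2  (order 2).
h: a_k = 0, 1, 1, 1/6, -1/6, 3/40, 11/72, …
ICs: h(0) = 0, h′(0) = 1.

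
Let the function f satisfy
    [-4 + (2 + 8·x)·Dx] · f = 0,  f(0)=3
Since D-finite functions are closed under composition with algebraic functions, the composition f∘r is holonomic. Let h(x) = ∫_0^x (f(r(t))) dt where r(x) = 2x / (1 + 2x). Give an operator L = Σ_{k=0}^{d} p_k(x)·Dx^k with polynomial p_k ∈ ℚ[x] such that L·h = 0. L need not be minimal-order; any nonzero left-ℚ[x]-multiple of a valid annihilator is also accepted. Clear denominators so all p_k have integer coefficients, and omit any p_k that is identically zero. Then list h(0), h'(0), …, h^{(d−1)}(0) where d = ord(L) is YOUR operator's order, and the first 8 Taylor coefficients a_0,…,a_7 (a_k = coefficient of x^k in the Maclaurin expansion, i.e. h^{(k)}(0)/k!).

f: a_k = 3, 6, -6, 12, -30, 84, -252, 792, …
h₀=f(r): pull back L_f along r ⇒ L₀.
∫: right-multiply L₀ by Dx.
L = -4·Dx + (1 + 12·x + 20·x^2)·Dx^2  (order 2).
h: a_k = 0, 3, 6, -16, 60, -288, 1632, -72192/7, …
ICs: h(0) = 0, h′(0) = 3.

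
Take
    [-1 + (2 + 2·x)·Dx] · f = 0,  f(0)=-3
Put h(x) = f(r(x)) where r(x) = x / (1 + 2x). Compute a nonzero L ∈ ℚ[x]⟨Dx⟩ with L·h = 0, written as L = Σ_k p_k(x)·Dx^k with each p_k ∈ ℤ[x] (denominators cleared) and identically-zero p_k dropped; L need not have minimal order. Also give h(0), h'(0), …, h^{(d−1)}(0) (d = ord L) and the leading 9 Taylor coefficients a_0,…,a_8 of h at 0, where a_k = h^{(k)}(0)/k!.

f: a_k = -3, -3/2, 3/8, -3/16, 15/128, -21/256, 63/1024, -99/2048, 1287/32768, …
f∘r: x↦r, Dx↦Dx/r' in L_f ⇒ L₀.
L = -1 + (2 + 10·x + 12·x^2)·Dx  (order 1).
h: a_k = -3, -3/2, 27/8, -123/16, 2271/128, -10629/256, 100935/1024, -486315/2048, 19021095/32768, …
ICs: h(0) = -3.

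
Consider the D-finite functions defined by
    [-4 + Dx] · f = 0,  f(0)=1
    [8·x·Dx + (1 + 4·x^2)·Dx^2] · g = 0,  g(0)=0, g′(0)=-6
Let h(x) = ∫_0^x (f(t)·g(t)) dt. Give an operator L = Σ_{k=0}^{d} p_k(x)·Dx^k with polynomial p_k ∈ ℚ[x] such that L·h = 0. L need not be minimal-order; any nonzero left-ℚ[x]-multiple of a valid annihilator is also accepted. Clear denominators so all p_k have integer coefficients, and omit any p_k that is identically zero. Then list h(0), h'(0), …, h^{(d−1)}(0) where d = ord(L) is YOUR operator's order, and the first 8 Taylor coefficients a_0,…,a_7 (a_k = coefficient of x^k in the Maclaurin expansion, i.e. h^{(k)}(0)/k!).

L = (16 - 32·x + 64·x^2)·Dx + (-8 + 8·x - 32·x^2)·Dx^2 + (1 + 4·x^2)·Dx^3  (order 3).
h: a_k = 0, 0, -3, -8, -10, -32/5, -16/5, -128/21, …
ICs: h(0) = 0, h′(0) = 0, h′′(0) = -6.

f: a_k = 1, 4, 8, 32/3, 32/3, 128/15, 256/45, 1024/315, …
g: a_k = 0, -6, 0, 8, 0, -96/5, 0, 384/7, …
L₀ := L_f ⊗_s L_g (sym. prod.), ord ≤ 2.
Integrate: L := L₀·Dx.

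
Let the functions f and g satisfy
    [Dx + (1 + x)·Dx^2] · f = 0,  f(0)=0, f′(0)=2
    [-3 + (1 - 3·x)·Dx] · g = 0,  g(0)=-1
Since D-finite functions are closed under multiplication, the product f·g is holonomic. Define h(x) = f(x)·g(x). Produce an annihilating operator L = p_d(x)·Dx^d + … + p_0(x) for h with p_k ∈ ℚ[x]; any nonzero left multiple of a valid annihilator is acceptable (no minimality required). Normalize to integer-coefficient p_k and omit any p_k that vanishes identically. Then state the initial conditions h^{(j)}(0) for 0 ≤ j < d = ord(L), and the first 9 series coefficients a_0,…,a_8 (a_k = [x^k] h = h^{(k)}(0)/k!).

L = 3 + (5 + 9·x)·Dx + (-1 + 2·x + 3·x^2)·Dx^2  (order 2).
h: a_k = 0, -2, -5, -47/3, -93/2, -1399/10, -12581/30, -88087/70, -528487/140, …
ICs: h(0) = 0, h′(0) = -2.

f: a_k = 0, 2, -1, 2/3, -1/2, 2/5, -1/3, 2/7, -1/4, …
g: a_k = -1, -3, -9, -27, -81, -243, -729, -2187, -6561, …
L₀ := L_f ⊗_s L_g (sym. prod.), ord ≤ 2.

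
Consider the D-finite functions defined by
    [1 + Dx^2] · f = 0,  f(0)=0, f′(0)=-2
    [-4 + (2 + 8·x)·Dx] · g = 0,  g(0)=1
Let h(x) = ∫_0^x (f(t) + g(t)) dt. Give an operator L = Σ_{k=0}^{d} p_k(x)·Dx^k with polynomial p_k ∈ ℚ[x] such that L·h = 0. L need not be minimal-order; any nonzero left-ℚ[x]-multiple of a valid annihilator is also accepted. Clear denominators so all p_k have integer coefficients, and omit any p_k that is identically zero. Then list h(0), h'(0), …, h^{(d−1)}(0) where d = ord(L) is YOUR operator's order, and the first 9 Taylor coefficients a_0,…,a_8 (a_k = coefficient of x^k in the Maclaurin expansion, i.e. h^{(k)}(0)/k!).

f: a_k = 0, -2, 0, 1/3, 0, -1/60, 0, 1/2520, 0, …
g: a_k = 1, 2, -2, 4, -10, 28, -84, 264, -858, …
Weyl lclm of L_f,L_g ⇒ L₀ (ord ≤ 3).
h=∫₀ˣh₀: take L = L₀·Dx.
L = (-26 - 16·x - 32·x^2)·Dx + (-3 - 4·x + 48·x^2 + 64·x^3)·Dx^2 + (-26 - 16·x - 32·x^2)·Dx^3 + (-3 - 4·x + 48·x^2 + 64·x^3)·Dx^4  (order 4).
h: a_k = 0, 1, 0, -2/3, 13/12, -2, 1679/360, -12, 665281/20160, …
ICs: h(0) = 0, h′(0) = 1, h′′(0) = 0, h′′′(0) = -4.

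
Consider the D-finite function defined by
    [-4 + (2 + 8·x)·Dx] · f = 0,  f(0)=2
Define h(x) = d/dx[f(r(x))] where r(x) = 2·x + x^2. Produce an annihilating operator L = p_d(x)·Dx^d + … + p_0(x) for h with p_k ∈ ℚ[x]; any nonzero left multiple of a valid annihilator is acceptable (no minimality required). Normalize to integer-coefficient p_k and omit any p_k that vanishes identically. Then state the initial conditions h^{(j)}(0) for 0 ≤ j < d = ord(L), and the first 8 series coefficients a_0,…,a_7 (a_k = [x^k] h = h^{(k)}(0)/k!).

f: a_k = 2, 4, -4, 8, -20, 56, -168, 528, …
Change of var in L_f (x↦r) gives L₀.
Derive L from L₀ (diff closure).
L = -3 + (-1 - 9·x - 12·x^2 - 4·x^3)·Dx  (order 1).
h: a_k = 8, -24, 144, -912, 6000, -40464, 277536, -1926816, …
ICs: h(0) = 8.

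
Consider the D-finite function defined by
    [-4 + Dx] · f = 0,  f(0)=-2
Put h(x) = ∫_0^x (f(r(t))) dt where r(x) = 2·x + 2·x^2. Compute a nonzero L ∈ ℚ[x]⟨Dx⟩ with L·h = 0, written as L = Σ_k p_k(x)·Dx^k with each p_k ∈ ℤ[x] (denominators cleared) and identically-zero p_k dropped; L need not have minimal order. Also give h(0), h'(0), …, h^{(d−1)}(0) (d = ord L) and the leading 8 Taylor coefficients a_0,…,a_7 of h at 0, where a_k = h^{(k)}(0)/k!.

L = (-8 - 16·x)·Dx + Dx^2  (order 2).
h: a_k = 0, -2, -8, -80/3, -224/3, -2752/15, -18176/45, -255488/315, …
ICs: h(0) = 0, h′(0) = -2.

f: a_k = -2, -8, -16, -64/3, -64/3, -256/15, -512/45, -2048/315, …
Change of var in L_f (x↦r) gives L₀.
Integrate: L := L₀·Dx.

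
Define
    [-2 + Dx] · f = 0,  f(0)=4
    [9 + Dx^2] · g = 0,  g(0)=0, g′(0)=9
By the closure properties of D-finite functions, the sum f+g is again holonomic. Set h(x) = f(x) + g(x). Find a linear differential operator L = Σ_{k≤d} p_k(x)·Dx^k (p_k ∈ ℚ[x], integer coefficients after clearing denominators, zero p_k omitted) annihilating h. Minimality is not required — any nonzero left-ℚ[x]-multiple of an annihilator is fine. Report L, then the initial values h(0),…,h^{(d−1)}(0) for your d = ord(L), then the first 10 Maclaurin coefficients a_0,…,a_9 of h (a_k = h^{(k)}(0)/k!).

L = -18 + 9·Dx - 2·Dx^2 + Dx^3  (order 3).
h: a_k = 4, 17, 8, -49/6, 8/3, 857/120, 16/45, -6049/5040, 8/315, 61097/362880, …
ICs: h(0) = 4, h′(0) = 17, h′′(0) = 16.

f: a_k = 4, 8, 8, 16/3, 8/3, 16/15, 16/45, 32/315, 8/315, 16/2835, …
g: a_k = 0, 9, 0, -27/2, 0, 243/40, 0, -729/560, 0, 729/4480, …
Sum ⇒ L₀ = lclm(L_f,L_g) in ℚ(x)⟨Dx⟩.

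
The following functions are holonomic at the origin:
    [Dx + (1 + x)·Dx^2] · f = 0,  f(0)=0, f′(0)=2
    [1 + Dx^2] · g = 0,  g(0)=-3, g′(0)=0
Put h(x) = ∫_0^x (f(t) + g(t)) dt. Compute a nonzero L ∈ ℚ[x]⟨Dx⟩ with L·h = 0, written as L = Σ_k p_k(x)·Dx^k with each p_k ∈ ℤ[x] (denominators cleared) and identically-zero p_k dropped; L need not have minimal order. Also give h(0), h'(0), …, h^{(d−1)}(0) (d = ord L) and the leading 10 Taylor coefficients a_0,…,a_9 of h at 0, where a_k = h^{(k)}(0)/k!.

f: a_k = 0, 2, -1, 2/3, -1/2, 2/5, -1/3, 2/7, -1/4, 2/9, …
g: a_k = -3, 0, 3/2, 0, -1/8, 0, 1/240, 0, -1/13440, 0, …
h₀=f+g: left-lcm gives L₀, ord ≤ 4.
h=∫₀ˣh₀: take L = L₀·Dx.
L = (7 + 2·x + x^2)·Dx^2 + (3 + 5·x + 3·x^2 + x^3)·Dx^3 + (7 + 2·x + x^2)·Dx^4 + (3 + 5·x + 3·x^2 + x^3)·Dx^5  (order 5).
h: a_k = 0, -3, 1, 1/6, 1/6, -1/8, 1/15, -79/1680, 1/28, -3361/120960, …
ICs: h(0) = 0, h′(0) = -3, h′′(0) = 2, h′′′(0) = 1, h′′′′(0) = 4.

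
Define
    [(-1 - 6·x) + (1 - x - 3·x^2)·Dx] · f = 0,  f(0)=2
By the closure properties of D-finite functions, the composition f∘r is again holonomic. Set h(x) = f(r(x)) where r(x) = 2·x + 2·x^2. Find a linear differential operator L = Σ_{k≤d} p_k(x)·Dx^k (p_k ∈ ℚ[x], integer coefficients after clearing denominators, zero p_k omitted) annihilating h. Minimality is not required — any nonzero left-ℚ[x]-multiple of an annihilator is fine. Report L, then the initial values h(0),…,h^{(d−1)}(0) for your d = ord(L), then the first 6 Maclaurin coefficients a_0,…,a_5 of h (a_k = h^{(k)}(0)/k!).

L = (2 + 28·x + 72·x^2 + 48·x^3) + (-1 + 2·x + 14·x^2 + 24·x^3 + 12·x^4)·Dx  (order 1).
h: a_k = 2, 4, 36, 176, 976, 5328, …
ICs: h(0) = 2.

f: a_k = 2, 2, 8, 14, 38, 80, …
Substitute x→r, Dx→(1/r')Dx; clear ⇒ L₀.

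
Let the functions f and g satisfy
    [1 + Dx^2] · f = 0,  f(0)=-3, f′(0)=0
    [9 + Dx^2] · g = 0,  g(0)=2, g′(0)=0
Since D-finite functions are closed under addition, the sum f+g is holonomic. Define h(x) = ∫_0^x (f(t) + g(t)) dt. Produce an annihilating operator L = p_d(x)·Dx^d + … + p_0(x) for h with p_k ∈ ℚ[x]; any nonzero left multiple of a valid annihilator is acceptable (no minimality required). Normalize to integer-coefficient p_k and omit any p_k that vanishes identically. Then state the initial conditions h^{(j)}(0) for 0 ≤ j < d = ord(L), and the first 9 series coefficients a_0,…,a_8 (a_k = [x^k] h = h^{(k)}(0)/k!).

L = 9·Dx + 10·Dx^3 + Dx^5  (order 5).
h: a_k = 0, -1, 0, -5/2, 0, 53/40, 0, -97/336, 0, …
ICs: h(0) = 0, h′(0) = -1, h′′(0) = 0, h′′′(0) = -15, h′′′′(0) = 0.

f: a_k = -3, 0, 3/2, 0, -1/8, 0, 1/240, 0, -1/13440, …
g: a_k = 2, 0, -9, 0, 27/4, 0, -81/40, 0, 729/2240, …
f+g: L₀ = lclm(L_f,L_g), ord ≤ 2+2.
h=∫h₀ ⇒ L = L₀·Dx.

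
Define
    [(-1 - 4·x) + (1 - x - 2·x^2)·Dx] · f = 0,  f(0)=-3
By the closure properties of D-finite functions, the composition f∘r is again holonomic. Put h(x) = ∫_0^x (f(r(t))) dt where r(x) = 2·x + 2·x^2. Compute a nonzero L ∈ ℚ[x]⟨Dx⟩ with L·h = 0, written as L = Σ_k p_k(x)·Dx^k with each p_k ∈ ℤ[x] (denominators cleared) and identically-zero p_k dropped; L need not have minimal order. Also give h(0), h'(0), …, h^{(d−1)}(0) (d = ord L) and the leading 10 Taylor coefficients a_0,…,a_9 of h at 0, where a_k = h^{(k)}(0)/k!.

f: a_k = -3, -3, -9, -15, -33, -63, -129, -255, -513, -1023, …
f∘r: x↦r, Dx↦Dx/r' in L_f ⇒ L₀.
∫: right-multiply L₀ by Dx.
L = (2 + 20·x + 48·x^2 + 32·x^3)·Dx + (-1 + 2·x + 10·x^2 + 16·x^3 + 8·x^4)·Dx^2  (order 2).
h: a_k = 0, -3, -3, -14, -48, -924/5, -748, -21624/7, -13056, -168112/3, …
ICs: h(0) = 0, h′(0) = -3.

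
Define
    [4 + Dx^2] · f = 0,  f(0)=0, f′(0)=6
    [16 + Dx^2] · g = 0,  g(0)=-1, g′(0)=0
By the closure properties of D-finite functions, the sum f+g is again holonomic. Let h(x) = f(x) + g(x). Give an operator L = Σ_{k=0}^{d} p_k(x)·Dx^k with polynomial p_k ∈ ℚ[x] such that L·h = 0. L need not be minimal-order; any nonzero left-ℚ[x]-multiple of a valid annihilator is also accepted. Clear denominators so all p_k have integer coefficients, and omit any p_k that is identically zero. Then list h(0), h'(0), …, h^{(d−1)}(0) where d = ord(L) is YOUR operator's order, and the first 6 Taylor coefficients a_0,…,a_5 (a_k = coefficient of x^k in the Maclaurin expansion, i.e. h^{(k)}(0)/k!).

L = 64 + 20·Dx^2 + Dx^4  (order 4).
h: a_k = -1, 6, 8, -4, -32/3, 4/5, …
ICs: h(0) = -1, h′(0) = 6, h′′(0) = 16, h′′′(0) = -24.

f: a_k = 0, 6, 0, -4, 0, 4/5, …
g: a_k = -1, 0, 8, 0, -32/3, 0, …
L₀ := lclm(L_f,L_g); ord L₀ ≤ 2+2.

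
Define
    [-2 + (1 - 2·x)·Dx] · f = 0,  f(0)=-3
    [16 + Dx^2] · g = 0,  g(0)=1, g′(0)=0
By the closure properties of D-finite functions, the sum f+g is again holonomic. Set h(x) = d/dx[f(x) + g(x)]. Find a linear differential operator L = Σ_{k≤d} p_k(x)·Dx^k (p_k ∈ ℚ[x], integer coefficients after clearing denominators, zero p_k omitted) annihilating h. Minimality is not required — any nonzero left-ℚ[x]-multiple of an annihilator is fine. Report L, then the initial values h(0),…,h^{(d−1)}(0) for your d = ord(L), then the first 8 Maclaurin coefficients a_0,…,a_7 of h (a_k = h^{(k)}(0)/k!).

f: a_k = -3, -6, -12, -24, -48, -96, -192, -384, …
g: a_k = 1, 0, -8, 0, 32/3, 0, -256/45, 0, …
Weyl lclm of L_f,L_g ⇒ L₀ (ord ≤ 3).
Derive L from L₀ (diff closure).
L = (512 - 512·x + 512·x^2) + (-80 + 288·x - 384·x^2 + 256·x^3)·Dx + (32 - 32·x + 32·x^2)·Dx^2 + (-5 + 18·x - 24·x^2 + 16·x^3)·Dx^3  (order 3).
h: a_k = -6, -40, -72, -448/3, -480, -17792/15, -2688, -1931264/315, …
ICs: h(0) = -6, h′(0) = -40, h′′(0) = -144.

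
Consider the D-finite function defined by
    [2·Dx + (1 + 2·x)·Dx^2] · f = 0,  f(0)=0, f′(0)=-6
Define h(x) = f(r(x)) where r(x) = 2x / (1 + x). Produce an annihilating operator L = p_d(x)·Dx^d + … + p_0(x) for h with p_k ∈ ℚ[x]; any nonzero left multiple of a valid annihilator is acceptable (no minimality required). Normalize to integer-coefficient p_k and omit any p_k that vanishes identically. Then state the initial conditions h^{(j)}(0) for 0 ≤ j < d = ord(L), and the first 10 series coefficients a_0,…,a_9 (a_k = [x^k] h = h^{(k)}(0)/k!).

L = (6 + 10·x)·Dx + (1 + 6·x + 5·x^2)·Dx^2  (order 2).
h: a_k = 0, -12, 36, -124, 468, -9372/5, 7812, -234372/7, 146484, -1953124/3, …
ICs: h(0) = 0, h′(0) = -12.

f: a_k = 0, -6, 6, -8, 12, -96/5, 32, -384/7, 96, -512/3, …
Change of var in L_f (x↦r) gives L₀.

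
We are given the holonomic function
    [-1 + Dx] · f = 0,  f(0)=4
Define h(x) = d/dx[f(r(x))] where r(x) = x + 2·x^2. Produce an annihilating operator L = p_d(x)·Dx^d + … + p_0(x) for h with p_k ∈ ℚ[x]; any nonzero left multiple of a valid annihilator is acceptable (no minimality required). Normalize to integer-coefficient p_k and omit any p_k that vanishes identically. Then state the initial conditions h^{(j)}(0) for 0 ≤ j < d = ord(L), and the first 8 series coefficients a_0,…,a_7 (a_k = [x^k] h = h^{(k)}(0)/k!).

f: a_k = 4, 4, 2, 2/3, 1/6, 1/30, 1/180, 1/1260, …
h₀=f(r): pull back L_f along r ⇒ L₀.
Derive L from L₀ (diff closure).
L = (5 + 8·x + 16·x^2) + (-1 - 4·x)·Dx  (order 1).
h: a_k = 4, 20, 26, 146/3, 281/6, 1741/30, 1697/36, 57233/1260, …
ICs: h(0) = 4.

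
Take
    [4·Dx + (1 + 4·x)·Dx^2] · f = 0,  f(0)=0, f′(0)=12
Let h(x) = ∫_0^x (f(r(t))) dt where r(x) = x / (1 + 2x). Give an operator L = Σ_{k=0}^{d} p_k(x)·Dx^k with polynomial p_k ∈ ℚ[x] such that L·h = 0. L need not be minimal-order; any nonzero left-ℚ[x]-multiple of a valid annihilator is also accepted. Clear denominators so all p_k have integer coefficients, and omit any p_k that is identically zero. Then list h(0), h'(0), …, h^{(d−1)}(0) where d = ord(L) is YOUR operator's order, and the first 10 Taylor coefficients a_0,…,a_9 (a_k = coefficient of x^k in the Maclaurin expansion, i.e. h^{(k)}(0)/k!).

L = (8 + 24·x)·Dx^2 + (1 + 8·x + 12·x^2)·Dx^3  (order 3).
h: a_k = 0, 0, 6, -16, 52, -192, 3872/5, -3328, 104928/7, -209920/3, …
ICs: h(0) = 0, h′(0) = 0, h′′(0) = 12.

f: a_k = 0, 12, -24, 64, -192, 3072/5, -2048, 49152/7, -24576, 262144/3, …
L₀ from L_f via x↦r, Dx↦r'^{-1}Dx.
∫: right-multiply L₀ by Dx.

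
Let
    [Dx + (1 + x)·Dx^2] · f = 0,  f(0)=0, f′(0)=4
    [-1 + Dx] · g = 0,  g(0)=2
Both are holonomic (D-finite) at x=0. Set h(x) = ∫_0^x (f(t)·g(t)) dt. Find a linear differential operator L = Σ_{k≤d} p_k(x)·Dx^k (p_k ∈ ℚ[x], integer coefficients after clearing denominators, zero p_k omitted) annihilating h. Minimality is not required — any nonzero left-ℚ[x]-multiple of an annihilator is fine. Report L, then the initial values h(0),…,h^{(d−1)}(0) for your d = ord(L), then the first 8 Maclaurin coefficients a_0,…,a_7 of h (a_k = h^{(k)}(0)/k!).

f: a_k = 0, 4, -2, 4/3, -1, 4/5, -2/3, 4/7, …
g: a_k = 2, 2, 1, 1/3, 1/12, 1/60, 1/360, 1/2520, …
L₀ := L_f ⊗_s L_g (sym. prod.), ord ≤ 2.
h=∫h₀ ⇒ L = L₀·Dx.
L = x·Dx + (-1 - 2·x)·Dx^2 + (1 + x)·Dx^3  (order 3).
h: a_k = 0, 0, 4, 4/3, 2/3, 0, 1/10, -1/18, …
ICs: h(0) = 0, h′(0) = 0, h′′(0) = 8.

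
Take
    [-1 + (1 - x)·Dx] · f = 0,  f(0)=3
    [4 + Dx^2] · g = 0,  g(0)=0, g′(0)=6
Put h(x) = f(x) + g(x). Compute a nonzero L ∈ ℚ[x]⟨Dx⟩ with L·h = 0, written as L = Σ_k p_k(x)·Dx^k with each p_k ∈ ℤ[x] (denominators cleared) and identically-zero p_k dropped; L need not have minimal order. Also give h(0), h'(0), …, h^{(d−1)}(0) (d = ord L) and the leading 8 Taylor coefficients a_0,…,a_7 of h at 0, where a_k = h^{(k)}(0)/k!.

L = (20 - 16·x + 8·x^2) + (-12 + 28·x - 24·x^2 + 8·x^3)·Dx + (5 - 4·x + 2·x^2)·Dx^2 + (-3 + 7·x - 6·x^2 + 2·x^3)·Dx^3  (order 3).
h: a_k = 3, 9, 3, -1, 3, 19/5, 3, 307/105, …
ICs: h(0) = 3, h′(0) = 9, h′′(0) = 6.

f: a_k = 3, 3, 3, 3, 3, 3, 3, 3, …
g: a_k = 0, 6, 0, -4, 0, 4/5, 0, -8/105, …
L₀ := lclm(L_f,L_g); ord L₀ ≤ 1+2.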